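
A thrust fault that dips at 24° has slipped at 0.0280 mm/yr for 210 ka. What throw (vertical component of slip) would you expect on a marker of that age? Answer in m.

2.39 m

dip-slip = rate × time = 0.0280 mm/yr × 210 ka = 5.880 m
throw = dip-slip × sin(dip) = 5.880 × sin(24°) = 2.39 m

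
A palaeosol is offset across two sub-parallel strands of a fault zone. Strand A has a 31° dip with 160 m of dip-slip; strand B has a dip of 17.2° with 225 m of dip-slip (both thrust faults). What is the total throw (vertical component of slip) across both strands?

149 m

throw_A = 160 × sin(31°) = 82.41 m
throw_B = 225 × sin(17.2°) = 66.53 m
total = 82.41 + 66.53 = 149 m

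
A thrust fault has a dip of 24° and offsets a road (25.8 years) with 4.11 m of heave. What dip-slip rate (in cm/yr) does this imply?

dip-slip = heave / cos(dip) = 4.11 m / cos(24°) = 4.499 m
rate = 4.499 m / 25.8 years = 0.174 m/yr = 17.4 cm/yr

17.4 cm/yr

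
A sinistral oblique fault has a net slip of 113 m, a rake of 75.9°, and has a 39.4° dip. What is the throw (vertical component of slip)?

69.6 m

dip-slip = net slip × sin(rake) = 113 m × sin(75.9°) = 109.6 m
throw = dip-slip × sin(dip) = 109.6 × sin(39.4°) = 69.6 m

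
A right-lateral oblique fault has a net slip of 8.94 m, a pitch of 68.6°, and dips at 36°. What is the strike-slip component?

3.26 m

strike-slip = net slip × cos(rake) = 8.94 m × cos(68.6°) = 3.26 m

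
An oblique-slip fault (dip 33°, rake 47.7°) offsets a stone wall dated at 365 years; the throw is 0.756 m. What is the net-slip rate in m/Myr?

dip-slip = throw / sin(dip) = 0.756 / sin(33°) = 1.388 m
net slip = dip-slip / sin(rake) = 1.388 / sin(47.7°) = 1.877 m
rate = 1.877 m / 365 years = 0.00514 m/yr = 5140 m/Myr

5140 m/Myr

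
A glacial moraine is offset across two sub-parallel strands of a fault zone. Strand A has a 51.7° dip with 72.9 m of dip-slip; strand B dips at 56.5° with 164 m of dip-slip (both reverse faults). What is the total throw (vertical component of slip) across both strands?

194 m

throw_A = 72.9 × sin(51.7°) = 57.21 m
throw_B = 164 × sin(56.5°) = 136.8 m
total = 57.21 + 136.8 = 194 m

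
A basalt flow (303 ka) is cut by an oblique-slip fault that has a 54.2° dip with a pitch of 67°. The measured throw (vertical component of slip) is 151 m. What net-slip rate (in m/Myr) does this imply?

668 m/Myr

dip-slip = throw / sin(dip) = 151 / sin(54.2°) = 186.2 m
net slip = dip-slip / sin(rake) = 186.2 / sin(67°) = 202.3 m
rate = 202.3 m / 303 ka = 0.000668 m/yr = 668 m/Myr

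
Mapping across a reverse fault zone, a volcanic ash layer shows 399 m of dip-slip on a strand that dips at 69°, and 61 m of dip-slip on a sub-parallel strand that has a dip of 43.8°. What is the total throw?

415 m

throw_A = 399 × sin(69°) = 372.5 m
throw_B = 61 × sin(43.8°) = 42.22 m
total = 372.5 + 42.22 = 415 m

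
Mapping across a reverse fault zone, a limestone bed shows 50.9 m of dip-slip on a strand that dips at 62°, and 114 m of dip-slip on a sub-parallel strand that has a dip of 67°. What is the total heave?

heave_A = 50.9 × cos(62°) = 23.90 m
heave_B = 114 × cos(67°) = 44.54 m
total = 23.90 + 44.54 = 68.4 m

68.4 m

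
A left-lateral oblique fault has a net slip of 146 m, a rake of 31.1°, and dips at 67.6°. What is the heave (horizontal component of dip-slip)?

dip-slip = net slip × sin(rake) = 146 m × sin(31.1°) = 75.41 m
heave = dip-slip × cos(dip) = 75.41 × cos(67.6°) = 28.7 m

28.7 m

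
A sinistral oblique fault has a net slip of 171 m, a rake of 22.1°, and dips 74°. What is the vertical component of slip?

dip-slip = net slip × sin(rake) = 171 m × sin(22.1°) = 64.33 m
throw = dip-slip × sin(dip) = 64.33 × sin(74°) = 61.8 m

61.8 m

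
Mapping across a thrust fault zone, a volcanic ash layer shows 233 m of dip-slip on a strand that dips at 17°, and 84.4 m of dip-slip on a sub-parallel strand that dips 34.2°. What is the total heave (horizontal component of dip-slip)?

293 m

heave_A = 233 × cos(17°) = 222.8 m
heave_B = 84.4 × cos(34.2°) = 69.81 m
total = 222.8 + 69.81 = 293 m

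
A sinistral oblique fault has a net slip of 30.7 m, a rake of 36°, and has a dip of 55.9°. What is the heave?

dip-slip = net slip × sin(rake) = 30.7 m × sin(36°) = 18.05 m
heave = dip-slip × cos(dip) = 18.05 × cos(55.9°) = 10.1 m

10.1 m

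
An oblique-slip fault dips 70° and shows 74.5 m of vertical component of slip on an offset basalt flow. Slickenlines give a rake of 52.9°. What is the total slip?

dip-slip = throw / sin(dip) = 74.5 / sin(70°) = 79.28 m
net slip = dip-slip / sin(rake) = 79.28 / sin(52.9°) = 99.4 m

99.4 m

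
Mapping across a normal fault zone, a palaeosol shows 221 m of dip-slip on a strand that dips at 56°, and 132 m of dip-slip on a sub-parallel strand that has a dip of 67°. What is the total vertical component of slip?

throw_A = 221 × sin(56°) = 183.2 m
throw_B = 132 × sin(67°) = 121.5 m
total = 183.2 + 121.5 = 305 m

305 m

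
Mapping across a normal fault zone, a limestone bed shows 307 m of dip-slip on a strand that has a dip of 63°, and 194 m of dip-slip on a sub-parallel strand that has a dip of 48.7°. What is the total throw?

throw_A = 307 × sin(63°) = 273.5 m
throw_B = 194 × sin(48.7°) = 145.7 m
total = 273.5 + 145.7 = 419 m

419 m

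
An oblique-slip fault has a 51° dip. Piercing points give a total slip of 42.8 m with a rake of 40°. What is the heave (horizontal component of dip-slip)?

17.3 m

dip-slip = net slip × sin(rake) = 42.8 m × sin(40°) = 27.51 m
heave = dip-slip × cos(dip) = 27.51 × cos(51°) = 17.3 m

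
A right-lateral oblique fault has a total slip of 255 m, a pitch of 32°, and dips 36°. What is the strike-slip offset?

216 m

strike-slip = net slip × cos(rake) = 255 m × cos(32°) = 216 m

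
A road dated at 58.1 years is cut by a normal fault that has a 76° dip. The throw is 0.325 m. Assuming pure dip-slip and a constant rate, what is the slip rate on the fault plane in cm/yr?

dip-slip = throw / sin(dip) = 0.325 m / sin(76°) = 0.3349 m
rate = 0.3349 m / 58.1 years = 0.00577 m/yr = 0.577 cm/yr

0.577 cm/yr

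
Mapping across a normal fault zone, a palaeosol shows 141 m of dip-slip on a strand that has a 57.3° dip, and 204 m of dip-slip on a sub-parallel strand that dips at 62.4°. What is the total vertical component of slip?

299 m

throw_A = 141 × sin(57.3°) = 118.7 m
throw_B = 204 × sin(62.4°) = 180.8 m
total = 118.7 + 180.8 = 299 m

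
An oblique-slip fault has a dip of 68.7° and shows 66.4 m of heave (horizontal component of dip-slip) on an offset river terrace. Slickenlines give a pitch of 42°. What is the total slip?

273 m

dip-slip = heave / cos(dip) = 66.4 / cos(68.7°) = 182.8 m
net slip = dip-slip / sin(rake) = 182.8 / sin(42°) = 273 m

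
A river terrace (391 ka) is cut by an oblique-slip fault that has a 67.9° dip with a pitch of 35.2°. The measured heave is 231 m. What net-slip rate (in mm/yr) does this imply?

dip-slip = heave / cos(dip) = 231 / cos(67.9°) = 614 m
net slip = dip-slip / sin(rake) = 614 / sin(35.2°) = 1065 m
rate = 1065 m / 391 ka = 0.00272 m/yr = 2.72 mm/yr

2.72 mm/yr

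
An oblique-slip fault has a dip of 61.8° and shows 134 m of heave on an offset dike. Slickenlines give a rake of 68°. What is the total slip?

dip-slip = heave / cos(dip) = 134 / cos(61.8°) = 283.6 m
net slip = dip-slip / sin(rake) = 283.6 / sin(68°) = 306 m

306 m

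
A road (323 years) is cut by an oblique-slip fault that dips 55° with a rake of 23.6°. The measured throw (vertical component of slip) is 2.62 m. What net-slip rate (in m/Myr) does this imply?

dip-slip = throw / sin(dip) = 2.62 / sin(55°) = 3.198 m
net slip = dip-slip / sin(rake) = 3.198 / sin(23.6°) = 7.989 m
rate = 7.989 m / 323 years = 0.0247 m/yr = 24700 m/Myr

24700 m/Myr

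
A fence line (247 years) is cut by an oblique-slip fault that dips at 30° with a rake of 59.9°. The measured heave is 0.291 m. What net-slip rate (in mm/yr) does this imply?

1.57 mm/yr

dip-slip = heave / cos(dip) = 0.291 / cos(30°) = 0.3360 m
net slip = dip-slip / sin(rake) = 0.3360 / sin(59.9°) = 0.3884 m
rate = 0.3884 m / 247 years = 0.00157 m/yr = 1.57 mm/yr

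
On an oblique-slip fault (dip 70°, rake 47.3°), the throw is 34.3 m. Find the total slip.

49.7 m

dip-slip = throw / sin(dip) = 34.3 / sin(70°) = 36.50 m
net slip = dip-slip / sin(rake) = 36.50 / sin(47.3°) = 49.7 m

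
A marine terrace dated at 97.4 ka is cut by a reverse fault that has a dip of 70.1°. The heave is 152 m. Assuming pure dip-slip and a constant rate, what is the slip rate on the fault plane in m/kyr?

dip-slip = heave / cos(dip) = 152 m / cos(70.1°) = 446.6 m
rate = 446.6 m / 97.4 ka = 0.00458 m/yr = 4.58 m/kyr

4.58 m/kyr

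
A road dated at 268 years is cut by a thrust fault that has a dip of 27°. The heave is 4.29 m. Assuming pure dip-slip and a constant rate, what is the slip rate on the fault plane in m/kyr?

18 m/kyr

dip-slip = heave / cos(dip) = 4.29 m / cos(27°) = 4.815 m
rate = 4.815 m / 268 years = 0.0180 m/yr = 18 m/kyr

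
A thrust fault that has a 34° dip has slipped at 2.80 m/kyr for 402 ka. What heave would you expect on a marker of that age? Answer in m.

933 m

dip-slip = rate × time = 2.80 m/kyr × 402 ka = 1126 m
heave = dip-slip × cos(dip) = 1126 × cos(34°) = 933 m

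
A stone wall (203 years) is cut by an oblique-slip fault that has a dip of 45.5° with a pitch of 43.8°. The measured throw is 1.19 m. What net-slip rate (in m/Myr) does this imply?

11900 m/Myr

dip-slip = throw / sin(dip) = 1.19 / sin(45.5°) = 1.668 m
net slip = dip-slip / sin(rake) = 1.668 / sin(43.8°) = 2.411 m
rate = 2.411 m / 203 years = 0.0119 m/yr = 11900 m/Myr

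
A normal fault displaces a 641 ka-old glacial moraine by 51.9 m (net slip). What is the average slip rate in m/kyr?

0.0810 m/kyr

rate = 51.9 m / 641 ka = 0.0000810 m/yr = 0.0810 m/kyr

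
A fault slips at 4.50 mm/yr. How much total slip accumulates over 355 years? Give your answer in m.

1.60 m

slip = rate × time = 4.50 mm/yr × 355 years = 1.60 m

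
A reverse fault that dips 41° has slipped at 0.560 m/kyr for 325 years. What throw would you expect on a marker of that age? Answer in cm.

11.9 cm

dip-slip = rate × time = 0.560 m/kyr × 325 years = 0.1820 m
throw = dip-slip × sin(dip) = 0.1820 × sin(41°) = 0.119 m = 11.9 cm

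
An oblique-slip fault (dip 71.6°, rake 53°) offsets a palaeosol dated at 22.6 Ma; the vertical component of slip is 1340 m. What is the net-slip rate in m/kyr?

dip-slip = throw / sin(dip) = 1340 / sin(71.6°) = 1412 m
net slip = dip-slip / sin(rake) = 1412 / sin(53°) = 1768 m
rate = 1768 m / 22.6 Ma = 0.0000782 m/yr = 0.0782 m/kyr

0.0782 m/kyr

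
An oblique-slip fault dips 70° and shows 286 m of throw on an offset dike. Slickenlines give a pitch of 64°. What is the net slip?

339 m

dip-slip = throw / sin(dip) = 286 / sin(70°) = 304.4 m
net slip = dip-slip / sin(rake) = 304.4 / sin(64°) = 339 m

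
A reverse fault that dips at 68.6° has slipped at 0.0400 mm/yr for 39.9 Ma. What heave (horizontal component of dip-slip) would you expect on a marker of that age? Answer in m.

582 m

dip-slip = rate × time = 0.0400 mm/yr × 39.9 Ma = 1596 m
heave = dip-slip × cos(dip) = 1596 × cos(68.6°) = 582 m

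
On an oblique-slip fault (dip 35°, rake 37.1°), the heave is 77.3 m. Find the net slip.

156 m

dip-slip = heave / cos(dip) = 77.3 / cos(35°) = 94.37 m
net slip = dip-slip / sin(rake) = 94.37 / sin(37.1°) = 156 m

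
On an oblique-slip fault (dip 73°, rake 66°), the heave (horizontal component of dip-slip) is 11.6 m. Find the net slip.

dip-slip = heave / cos(dip) = 11.6 / cos(73°) = 39.68 m
net slip = dip-slip / sin(rake) = 39.68 / sin(66°) = 43.4 m

43.4 m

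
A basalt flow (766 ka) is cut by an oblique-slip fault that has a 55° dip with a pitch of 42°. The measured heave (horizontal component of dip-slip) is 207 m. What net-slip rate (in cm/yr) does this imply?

0.0704 cm/yr

dip-slip = heave / cos(dip) = 207 / cos(55°) = 360.9 m
net slip = dip-slip / sin(rake) = 360.9 / sin(42°) = 539.3 m
rate = 539.3 m / 766 ka = 0.000704 m/yr = 0.0704 cm/yr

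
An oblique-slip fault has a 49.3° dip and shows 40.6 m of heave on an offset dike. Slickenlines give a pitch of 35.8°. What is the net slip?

dip-slip = heave / cos(dip) = 40.6 / cos(49.3°) = 62.26 m
net slip = dip-slip / sin(rake) = 62.26 / sin(35.8°) = 106 m

106 m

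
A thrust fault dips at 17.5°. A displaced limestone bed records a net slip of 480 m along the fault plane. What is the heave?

heave = dip-slip × cos(dip) = 480 m × cos(17.5°) = 458 m

458 m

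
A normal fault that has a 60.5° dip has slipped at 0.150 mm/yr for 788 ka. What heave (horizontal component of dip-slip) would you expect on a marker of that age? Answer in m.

dip-slip = rate × time = 0.150 mm/yr × 788 ka = 118.2 m
heave = dip-slip × cos(dip) = 118.2 × cos(60.5°) = 58.2 m

58.2 m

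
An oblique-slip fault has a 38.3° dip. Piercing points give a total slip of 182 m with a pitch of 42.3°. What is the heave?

96.1 m

dip-slip = net slip × sin(rake) = 182 m × sin(42.3°) = 122.5 m
heave = dip-slip × cos(dip) = 122.5 × cos(38.3°) = 96.1 m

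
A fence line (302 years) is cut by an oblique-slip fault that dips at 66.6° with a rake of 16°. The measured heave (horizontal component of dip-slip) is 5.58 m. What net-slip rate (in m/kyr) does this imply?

169 m/kyr

dip-slip = heave / cos(dip) = 5.58 / cos(66.6°) = 14.05 m
net slip = dip-slip / sin(rake) = 14.05 / sin(16°) = 50.97 m
rate = 50.97 m / 302 years = 0.169 m/yr = 169 m/kyr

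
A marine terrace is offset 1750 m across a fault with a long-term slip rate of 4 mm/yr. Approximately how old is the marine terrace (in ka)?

age = offset / rate = 1750 m / (4 mm/yr) = 438000 yr = 438 ka

438 ka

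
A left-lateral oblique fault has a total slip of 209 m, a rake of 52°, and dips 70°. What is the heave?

56.3 m

dip-slip = net slip × sin(rake) = 209 m × sin(52°) = 164.7 m
heave = dip-slip × cos(dip) = 164.7 × cos(70°) = 56.3 m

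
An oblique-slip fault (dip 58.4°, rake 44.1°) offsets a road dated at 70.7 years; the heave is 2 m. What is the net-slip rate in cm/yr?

7.76 cm/yr

dip-slip = heave / cos(dip) = 2 / cos(58.4°) = 3.817 m
net slip = dip-slip / sin(rake) = 3.817 / sin(44.1°) = 5.485 m
rate = 5.485 m / 70.7 years = 0.0776 m/yr = 7.76 cm/yr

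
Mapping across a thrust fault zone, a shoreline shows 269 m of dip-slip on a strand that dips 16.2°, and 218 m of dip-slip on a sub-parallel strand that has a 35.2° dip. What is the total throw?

201 m

throw_A = 269 × sin(16.2°) = 75.05 m
throw_B = 218 × sin(35.2°) = 125.7 m
total = 75.05 + 125.7 = 201 m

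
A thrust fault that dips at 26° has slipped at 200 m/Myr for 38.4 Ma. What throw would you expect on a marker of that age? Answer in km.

dip-slip = rate × time = 200 m/Myr × 38.4 Ma = 7680 m
throw = dip-slip × sin(dip) = 7680 × sin(26°) = 3370 m = 3.37 km

3.37 km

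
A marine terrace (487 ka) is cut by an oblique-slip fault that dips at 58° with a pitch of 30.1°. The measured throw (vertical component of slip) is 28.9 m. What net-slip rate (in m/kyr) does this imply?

dip-slip = throw / sin(dip) = 28.9 / sin(58°) = 34.08 m
net slip = dip-slip / sin(rake) = 34.08 / sin(30.1°) = 67.95 m
rate = 67.95 m / 487 ka = 0.000140 m/yr = 0.140 m/kyr

0.140 m/kyr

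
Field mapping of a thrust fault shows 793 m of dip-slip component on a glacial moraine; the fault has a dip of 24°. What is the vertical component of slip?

323 m

throw = dip-slip × sin(dip) = 793 m × sin(24°) = 323 m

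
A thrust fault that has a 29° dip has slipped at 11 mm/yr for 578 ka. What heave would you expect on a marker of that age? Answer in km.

5.56 km

dip-slip = rate × time = 11 mm/yr × 578 ka = 6358 m
heave = dip-slip × cos(dip) = 6358 × cos(29°) = 5560 m = 5.56 km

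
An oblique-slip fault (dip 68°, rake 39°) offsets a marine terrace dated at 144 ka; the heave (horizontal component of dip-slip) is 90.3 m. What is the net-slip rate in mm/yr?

2.66 mm/yr

dip-slip = heave / cos(dip) = 90.3 / cos(68°) = 241.1 m
net slip = dip-slip / sin(rake) = 241.1 / sin(39°) = 383 m
rate = 383 m / 144 ka = 0.00266 m/yr = 2.66 mm/yr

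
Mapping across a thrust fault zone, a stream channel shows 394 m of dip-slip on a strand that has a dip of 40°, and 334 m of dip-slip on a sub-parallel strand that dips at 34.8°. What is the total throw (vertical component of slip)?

throw_A = 394 × sin(40°) = 253.3 m
throw_B = 334 × sin(34.8°) = 190.6 m
total = 253.3 + 190.6 = 444 m

444 m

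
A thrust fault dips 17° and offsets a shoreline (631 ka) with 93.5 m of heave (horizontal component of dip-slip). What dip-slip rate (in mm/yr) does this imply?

0.155 mm/yr

dip-slip = heave / cos(dip) = 93.5 m / cos(17°) = 97.77 m
rate = 97.77 m / 631 ka = 0.000155 m/yr = 0.155 mm/yr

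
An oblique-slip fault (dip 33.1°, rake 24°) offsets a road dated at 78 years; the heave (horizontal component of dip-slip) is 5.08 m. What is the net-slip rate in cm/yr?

dip-slip = heave / cos(dip) = 5.08 / cos(33.1°) = 6.064 m
net slip = dip-slip / sin(rake) = 6.064 / sin(24°) = 14.91 m
rate = 14.91 m / 78 years = 0.191 m/yr = 19.1 cm/yr

19.1 cm/yr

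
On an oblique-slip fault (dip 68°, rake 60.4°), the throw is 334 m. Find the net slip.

dip-slip = throw / sin(dip) = 334 / sin(68°) = 360.2 m
net slip = dip-slip / sin(rake) = 360.2 / sin(60.4°) = 414 m

414 m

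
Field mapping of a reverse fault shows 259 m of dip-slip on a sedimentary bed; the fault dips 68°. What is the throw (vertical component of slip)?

240 m

throw = dip-slip × sin(dip) = 259 m × sin(68°) = 240 m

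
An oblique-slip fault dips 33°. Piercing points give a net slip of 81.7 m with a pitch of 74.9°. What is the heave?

66.2 m

dip-slip = net slip × sin(rake) = 81.7 m × sin(74.9°) = 78.88 m
heave = dip-slip × cos(dip) = 78.88 × cos(33°) = 66.2 m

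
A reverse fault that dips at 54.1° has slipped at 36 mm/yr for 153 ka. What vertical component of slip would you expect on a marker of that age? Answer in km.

dip-slip = rate × time = 36 mm/yr × 153 ka = 5508 m
throw = dip-slip × sin(dip) = 5508 × sin(54.1°) = 4460 m = 4.46 km

4.46 km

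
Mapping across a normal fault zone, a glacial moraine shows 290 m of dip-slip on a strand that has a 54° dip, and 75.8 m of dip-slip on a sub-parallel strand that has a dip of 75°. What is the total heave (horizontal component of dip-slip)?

190 m

heave_A = 290 × cos(54°) = 170.5 m
heave_B = 75.8 × cos(75°) = 19.62 m
total = 170.5 + 19.62 = 190 m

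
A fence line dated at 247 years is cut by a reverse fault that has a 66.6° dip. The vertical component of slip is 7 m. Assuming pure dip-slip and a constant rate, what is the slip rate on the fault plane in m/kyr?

dip-slip = throw / sin(dip) = 7 m / sin(66.6°) = 7.627 m
rate = 7.627 m / 247 years = 0.0309 m/yr = 30.9 m/kyr

30.9 m/kyr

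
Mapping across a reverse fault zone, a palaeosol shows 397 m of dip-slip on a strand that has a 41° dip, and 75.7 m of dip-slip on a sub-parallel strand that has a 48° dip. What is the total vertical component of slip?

317 m

throw_A = 397 × sin(41°) = 260.5 m
throw_B = 75.7 × sin(48°) = 56.26 m
total = 260.5 + 56.26 = 317 m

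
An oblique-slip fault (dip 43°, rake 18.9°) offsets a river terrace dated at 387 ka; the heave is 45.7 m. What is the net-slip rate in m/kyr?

dip-slip = heave / cos(dip) = 45.7 / cos(43°) = 62.49 m
net slip = dip-slip / sin(rake) = 62.49 / sin(18.9°) = 192.9 m
rate = 192.9 m / 387 ka = 0.000498 m/yr = 0.498 m/kyr

0.498 m/kyr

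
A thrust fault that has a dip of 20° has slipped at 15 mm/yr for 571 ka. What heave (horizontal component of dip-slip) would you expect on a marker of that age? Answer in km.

8.05 km

dip-slip = rate × time = 15 mm/yr × 571 ka = 8565 m
heave = dip-slip × cos(dip) = 8565 × cos(20°) = 8050 m = 8.05 km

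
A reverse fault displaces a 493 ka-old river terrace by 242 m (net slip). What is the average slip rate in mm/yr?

rate = 242 m / 493 ka = 0.000491 m/yr = 0.491 mm/yr

0.491 mm/yr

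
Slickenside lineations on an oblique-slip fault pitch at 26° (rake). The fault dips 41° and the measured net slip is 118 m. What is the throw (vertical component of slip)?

dip-slip = net slip × sin(rake) = 118 m × sin(26°) = 51.73 m
throw = dip-slip × sin(dip) = 51.73 × sin(41°) = 33.9 m

33.9 m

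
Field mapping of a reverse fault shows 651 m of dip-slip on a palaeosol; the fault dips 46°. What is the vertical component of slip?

throw = dip-slip × sin(dip) = 651 m × sin(46°) = 468 m

468 m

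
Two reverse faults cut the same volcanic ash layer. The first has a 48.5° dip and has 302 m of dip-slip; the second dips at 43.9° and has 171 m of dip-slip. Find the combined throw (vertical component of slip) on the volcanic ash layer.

throw_A = 302 × sin(48.5°) = 226.2 m
throw_B = 171 × sin(43.9°) = 118.6 m
total = 226.2 + 118.6 = 345 m

345 m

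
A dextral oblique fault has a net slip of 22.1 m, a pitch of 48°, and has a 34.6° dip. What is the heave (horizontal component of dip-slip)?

dip-slip = net slip × sin(rake) = 22.1 m × sin(48°) = 16.42 m
heave = dip-slip × cos(dip) = 16.42 × cos(34.6°) = 13.5 m

13.5 m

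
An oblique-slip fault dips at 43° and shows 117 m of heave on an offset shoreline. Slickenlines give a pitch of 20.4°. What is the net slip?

dip-slip = heave / cos(dip) = 117 / cos(43°) = 160 m
net slip = dip-slip / sin(rake) = 160 / sin(20.4°) = 459 m

459 m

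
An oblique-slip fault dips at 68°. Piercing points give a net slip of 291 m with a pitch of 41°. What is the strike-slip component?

220 m

strike-slip = net slip × cos(rake) = 291 m × cos(41°) = 220 m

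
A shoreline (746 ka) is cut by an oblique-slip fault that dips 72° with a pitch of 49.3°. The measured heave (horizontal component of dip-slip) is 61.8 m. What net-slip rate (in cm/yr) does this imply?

dip-slip = heave / cos(dip) = 61.8 / cos(72°) = 200 m
net slip = dip-slip / sin(rake) = 200 / sin(49.3°) = 263.8 m
rate = 263.8 m / 746 ka = 0.000354 m/yr = 0.0354 cm/yr

0.0354 cm/yr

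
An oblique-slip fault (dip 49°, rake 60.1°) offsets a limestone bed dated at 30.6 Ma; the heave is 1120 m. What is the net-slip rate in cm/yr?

dip-slip = heave / cos(dip) = 1120 / cos(49°) = 1707 m
net slip = dip-slip / sin(rake) = 1707 / sin(60.1°) = 1969 m
rate = 1969 m / 30.6 Ma = 0.0000644 m/yr = 0.00644 cm/yr

0.00644 cm/yr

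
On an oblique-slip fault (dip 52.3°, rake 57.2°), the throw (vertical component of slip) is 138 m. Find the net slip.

dip-slip = throw / sin(dip) = 138 / sin(52.3°) = 174.4 m
net slip = dip-slip / sin(rake) = 174.4 / sin(57.2°) = 207 m

207 m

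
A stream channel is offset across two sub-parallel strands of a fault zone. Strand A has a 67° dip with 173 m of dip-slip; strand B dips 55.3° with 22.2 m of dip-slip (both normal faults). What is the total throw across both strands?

throw_A = 173 × sin(67°) = 159.2 m
throw_B = 22.2 × sin(55.3°) = 18.25 m
total = 159.2 + 18.25 = 177 m

177 m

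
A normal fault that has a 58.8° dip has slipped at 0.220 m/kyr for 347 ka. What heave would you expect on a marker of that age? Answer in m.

39.5 m

dip-slip = rate × time = 0.220 m/kyr × 347 ka = 76.34 m
heave = dip-slip × cos(dip) = 76.34 × cos(58.8°) = 39.5 m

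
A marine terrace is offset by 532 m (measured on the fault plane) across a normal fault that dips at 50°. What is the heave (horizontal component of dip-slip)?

342 m

heave = dip-slip × cos(dip) = 532 m × cos(50°) = 342 m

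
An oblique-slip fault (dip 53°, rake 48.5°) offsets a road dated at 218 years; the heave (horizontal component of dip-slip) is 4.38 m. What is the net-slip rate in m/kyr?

44.6 m/kyr

dip-slip = heave / cos(dip) = 4.38 / cos(53°) = 7.278 m
net slip = dip-slip / sin(rake) = 7.278 / sin(48.5°) = 9.718 m
rate = 9.718 m / 218 years = 0.0446 m/yr = 44.6 m/kyr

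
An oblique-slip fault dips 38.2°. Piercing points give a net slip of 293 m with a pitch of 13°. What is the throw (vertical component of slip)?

dip-slip = net slip × sin(rake) = 293 m × sin(13°) = 65.91 m
throw = dip-slip × sin(dip) = 65.91 × sin(38.2°) = 40.8 m

40.8 m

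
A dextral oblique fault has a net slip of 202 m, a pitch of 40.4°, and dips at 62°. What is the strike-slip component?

154 m

strike-slip = net slip × cos(rake) = 202 m × cos(40.4°) = 154 m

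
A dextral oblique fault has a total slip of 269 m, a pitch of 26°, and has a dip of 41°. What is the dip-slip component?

dip-slip = net slip × sin(rake) = 269 m × sin(26°) = 118 m

118 m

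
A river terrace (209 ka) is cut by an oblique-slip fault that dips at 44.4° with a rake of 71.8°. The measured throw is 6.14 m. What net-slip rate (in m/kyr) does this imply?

0.0442 m/kyr

dip-slip = throw / sin(dip) = 6.14 / sin(44.4°) = 8.776 m
net slip = dip-slip / sin(rake) = 8.776 / sin(71.8°) = 9.238 m
rate = 9.238 m / 209 ka = 0.0000442 m/yr = 0.0442 m/kyr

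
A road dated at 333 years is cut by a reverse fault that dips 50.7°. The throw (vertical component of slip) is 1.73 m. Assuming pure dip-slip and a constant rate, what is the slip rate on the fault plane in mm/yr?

6.71 mm/yr

dip-slip = throw / sin(dip) = 1.73 m / sin(50.7°) = 2.236 m
rate = 2.236 m / 333 years = 0.00671 m/yr = 6.71 mm/yr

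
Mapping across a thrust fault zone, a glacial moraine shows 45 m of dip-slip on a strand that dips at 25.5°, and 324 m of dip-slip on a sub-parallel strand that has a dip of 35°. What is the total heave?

306 m

heave_A = 45 × cos(25.5°) = 40.62 m
heave_B = 324 × cos(35°) = 265.4 m
total = 40.62 + 265.4 = 306 m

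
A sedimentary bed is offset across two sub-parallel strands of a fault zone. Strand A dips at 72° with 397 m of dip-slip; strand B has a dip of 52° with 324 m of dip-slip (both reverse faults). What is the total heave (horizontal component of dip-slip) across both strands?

322 m

heave_A = 397 × cos(72°) = 122.7 m
heave_B = 324 × cos(52°) = 199.5 m
total = 122.7 + 199.5 = 322 m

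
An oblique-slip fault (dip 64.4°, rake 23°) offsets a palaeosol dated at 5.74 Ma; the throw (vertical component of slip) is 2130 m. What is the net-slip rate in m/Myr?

1050 m/Myr

dip-slip = throw / sin(dip) = 2130 / sin(64.4°) = 2362 m
net slip = dip-slip / sin(rake) = 2362 / sin(23°) = 6045 m
rate = 6045 m / 5.74 Ma = 0.00105 m/yr = 1050 m/Myr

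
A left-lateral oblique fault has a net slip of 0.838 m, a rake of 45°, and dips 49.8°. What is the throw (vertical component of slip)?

dip-slip = net slip × sin(rake) = 0.838 m × sin(45°) = 0.5926 m
throw = dip-slip × sin(dip) = 0.5926 × sin(49.8°) = 0.453 m

0.453 m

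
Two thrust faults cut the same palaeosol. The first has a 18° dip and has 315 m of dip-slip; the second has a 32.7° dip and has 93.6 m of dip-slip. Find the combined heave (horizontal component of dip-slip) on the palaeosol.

378 m

heave_A = 315 × cos(18°) = 299.6 m
heave_B = 93.6 × cos(32.7°) = 78.77 m
total = 299.6 + 78.77 = 378 m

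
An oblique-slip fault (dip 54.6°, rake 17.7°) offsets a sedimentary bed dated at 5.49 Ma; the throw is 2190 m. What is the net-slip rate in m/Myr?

1610 m/Myr

dip-slip = throw / sin(dip) = 2190 / sin(54.6°) = 2687 m
net slip = dip-slip / sin(rake) = 2687 / sin(17.7°) = 8837 m
rate = 8837 m / 5.49 Ma = 0.00161 m/yr = 1610 m/Myr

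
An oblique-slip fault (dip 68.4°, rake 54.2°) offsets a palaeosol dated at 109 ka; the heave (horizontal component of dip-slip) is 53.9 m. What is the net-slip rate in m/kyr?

1.66 m/kyr

dip-slip = heave / cos(dip) = 53.9 / cos(68.4°) = 146.4 m
net slip = dip-slip / sin(rake) = 146.4 / sin(54.2°) = 180.5 m
rate = 180.5 m / 109 ka = 0.00166 m/yr = 1.66 m/kyr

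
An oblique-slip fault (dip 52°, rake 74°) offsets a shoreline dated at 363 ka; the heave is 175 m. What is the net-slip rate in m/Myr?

815 m/Myr

dip-slip = heave / cos(dip) = 175 / cos(52°) = 284.2 m
net slip = dip-slip / sin(rake) = 284.2 / sin(74°) = 295.7 m
rate = 295.7 m / 363 ka = 0.000815 m/yr = 815 m/Myr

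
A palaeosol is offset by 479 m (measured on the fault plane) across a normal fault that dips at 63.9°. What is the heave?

heave = dip-slip × cos(dip) = 479 m × cos(63.9°) = 211 m

211 m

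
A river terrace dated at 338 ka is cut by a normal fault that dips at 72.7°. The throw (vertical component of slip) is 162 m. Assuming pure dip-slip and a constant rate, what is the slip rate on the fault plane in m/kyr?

0.502 m/kyr

dip-slip = throw / sin(dip) = 162 m / sin(72.7°) = 169.7 m
rate = 169.7 m / 338 ka = 0.000502 m/yr = 0.502 m/kyr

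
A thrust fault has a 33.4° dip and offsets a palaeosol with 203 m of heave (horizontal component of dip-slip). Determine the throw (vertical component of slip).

134 m

throw = heave × tan(dip) = 203 × tan(33.4°) = 134 m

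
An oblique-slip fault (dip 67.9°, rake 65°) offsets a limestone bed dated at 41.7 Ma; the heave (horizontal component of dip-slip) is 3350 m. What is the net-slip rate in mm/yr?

0.236 mm/yr

dip-slip = heave / cos(dip) = 3350 / cos(67.9°) = 8904 m
net slip = dip-slip / sin(rake) = 8904 / sin(65°) = 9825 m
rate = 9825 m / 41.7 Ma = 0.000236 m/yr = 0.236 mm/yr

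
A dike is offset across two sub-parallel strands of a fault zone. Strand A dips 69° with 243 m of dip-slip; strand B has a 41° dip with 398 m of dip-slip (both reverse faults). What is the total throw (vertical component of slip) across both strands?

488 m

throw_A = 243 × sin(69°) = 226.9 m
throw_B = 398 × sin(41°) = 261.1 m
total = 226.9 + 261.1 = 488 m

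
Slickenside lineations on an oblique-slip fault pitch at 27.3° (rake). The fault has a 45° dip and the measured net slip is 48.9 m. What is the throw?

dip-slip = net slip × sin(rake) = 48.9 m × sin(27.3°) = 22.43 m
throw = dip-slip × sin(dip) = 22.43 × sin(45°) = 15.9 m

15.9 m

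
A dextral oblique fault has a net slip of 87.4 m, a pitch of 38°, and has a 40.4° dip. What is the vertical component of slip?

dip-slip = net slip × sin(rake) = 87.4 m × sin(38°) = 53.81 m
throw = dip-slip × sin(dip) = 53.81 × sin(40.4°) = 34.9 m

34.9 m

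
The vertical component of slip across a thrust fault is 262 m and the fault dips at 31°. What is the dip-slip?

dip-slip = throw / sin(dip) = 262 / sin(31°) = 509 m

509 m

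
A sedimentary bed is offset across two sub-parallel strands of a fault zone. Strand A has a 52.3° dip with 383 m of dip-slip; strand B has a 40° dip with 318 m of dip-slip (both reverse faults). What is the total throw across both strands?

507 m

throw_A = 383 × sin(52.3°) = 303 m
throw_B = 318 × sin(40°) = 204.4 m
total = 303 + 204.4 = 507 m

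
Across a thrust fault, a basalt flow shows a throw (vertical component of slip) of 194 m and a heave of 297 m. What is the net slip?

net slip = √(throw² + heave²) = √(194² + 297²) = 355 m

355 m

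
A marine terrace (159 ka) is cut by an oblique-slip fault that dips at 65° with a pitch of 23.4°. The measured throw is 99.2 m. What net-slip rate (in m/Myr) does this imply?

dip-slip = throw / sin(dip) = 99.2 / sin(65°) = 109.5 m
net slip = dip-slip / sin(rake) = 109.5 / sin(23.4°) = 275.6 m
rate = 275.6 m / 159 ka = 0.00173 m/yr = 1730 m/Myr

1730 m/Myr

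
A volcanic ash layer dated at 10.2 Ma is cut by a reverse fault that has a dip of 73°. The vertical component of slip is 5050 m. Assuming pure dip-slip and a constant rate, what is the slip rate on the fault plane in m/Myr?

518 m/Myr

dip-slip = throw / sin(dip) = 5050 m / sin(73°) = 5281 m
rate = 5281 m / 10.2 Ma = 0.000518 m/yr = 518 m/Myr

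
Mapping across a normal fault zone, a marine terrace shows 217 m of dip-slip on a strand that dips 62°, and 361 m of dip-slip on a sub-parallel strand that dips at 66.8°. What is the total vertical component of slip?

throw_A = 217 × sin(62°) = 191.6 m
throw_B = 361 × sin(66.8°) = 331.8 m
total = 191.6 + 331.8 = 523 m

523 m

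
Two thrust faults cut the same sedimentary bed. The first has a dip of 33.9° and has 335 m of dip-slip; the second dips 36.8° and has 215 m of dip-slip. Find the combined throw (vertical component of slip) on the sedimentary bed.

throw_A = 335 × sin(33.9°) = 186.8 m
throw_B = 215 × sin(36.8°) = 128.8 m
total = 186.8 + 128.8 = 316 m

316 m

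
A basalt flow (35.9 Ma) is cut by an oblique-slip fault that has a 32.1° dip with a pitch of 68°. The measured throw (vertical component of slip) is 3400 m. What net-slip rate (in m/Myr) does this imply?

dip-slip = throw / sin(dip) = 3400 / sin(32.1°) = 6398 m
net slip = dip-slip / sin(rake) = 6398 / sin(68°) = 6901 m
rate = 6901 m / 35.9 Ma = 0.000192 m/yr = 192 m/Myr

192 m/Myr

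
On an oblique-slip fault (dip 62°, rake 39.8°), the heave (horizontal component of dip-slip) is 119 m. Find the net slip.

dip-slip = heave / cos(dip) = 119 / cos(62°) = 253.5 m
net slip = dip-slip / sin(rake) = 253.5 / sin(39.8°) = 396 m

396 m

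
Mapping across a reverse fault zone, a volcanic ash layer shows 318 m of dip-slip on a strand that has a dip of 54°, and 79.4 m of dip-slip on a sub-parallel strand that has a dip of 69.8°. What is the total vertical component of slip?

throw_A = 318 × sin(54°) = 257.3 m
throw_B = 79.4 × sin(69.8°) = 74.52 m
total = 257.3 + 74.52 = 332 m

332 m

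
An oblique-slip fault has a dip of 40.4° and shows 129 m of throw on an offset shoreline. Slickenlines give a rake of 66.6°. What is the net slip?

dip-slip = throw / sin(dip) = 129 / sin(40.4°) = 199 m
net slip = dip-slip / sin(rake) = 199 / sin(66.6°) = 217 m

217 m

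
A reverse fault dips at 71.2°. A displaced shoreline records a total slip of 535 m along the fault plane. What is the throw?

throw = dip-slip × sin(dip) = 535 m × sin(71.2°) = 506 m

506 m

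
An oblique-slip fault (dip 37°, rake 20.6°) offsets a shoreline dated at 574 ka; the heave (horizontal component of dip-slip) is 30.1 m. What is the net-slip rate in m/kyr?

0.187 m/kyr

dip-slip = heave / cos(dip) = 30.1 / cos(37°) = 37.69 m
net slip = dip-slip / sin(rake) = 37.69 / sin(20.6°) = 107.1 m
rate = 107.1 m / 574 ka = 0.000187 m/yr = 0.187 m/kyr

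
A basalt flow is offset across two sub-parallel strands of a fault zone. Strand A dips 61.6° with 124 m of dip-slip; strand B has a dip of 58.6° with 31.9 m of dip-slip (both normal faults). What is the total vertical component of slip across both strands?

throw_A = 124 × sin(61.6°) = 109.1 m
throw_B = 31.9 × sin(58.6°) = 27.23 m
total = 109.1 + 27.23 = 136 m

136 m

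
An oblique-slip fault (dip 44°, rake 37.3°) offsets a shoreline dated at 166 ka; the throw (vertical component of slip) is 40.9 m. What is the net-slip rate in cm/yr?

dip-slip = throw / sin(dip) = 40.9 / sin(44°) = 58.88 m
net slip = dip-slip / sin(rake) = 58.88 / sin(37.3°) = 97.16 m
rate = 97.16 m / 166 ka = 0.000585 m/yr = 0.0585 cm/yr

0.0585 cm/yr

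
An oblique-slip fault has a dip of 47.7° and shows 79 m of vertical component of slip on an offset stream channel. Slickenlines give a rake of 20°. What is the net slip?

312 m

dip-slip = throw / sin(dip) = 79 / sin(47.7°) = 106.8 m
net slip = dip-slip / sin(rake) = 106.8 / sin(20°) = 312 m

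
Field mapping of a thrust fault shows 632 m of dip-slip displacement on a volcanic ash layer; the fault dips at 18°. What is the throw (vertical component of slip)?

195 m

throw = dip-slip × sin(dip) = 632 m × sin(18°) = 195 m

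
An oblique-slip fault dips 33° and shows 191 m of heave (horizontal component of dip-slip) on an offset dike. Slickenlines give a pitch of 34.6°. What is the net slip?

401 m

dip-slip = heave / cos(dip) = 191 / cos(33°) = 227.7 m
net slip = dip-slip / sin(rake) = 227.7 / sin(34.6°) = 401 m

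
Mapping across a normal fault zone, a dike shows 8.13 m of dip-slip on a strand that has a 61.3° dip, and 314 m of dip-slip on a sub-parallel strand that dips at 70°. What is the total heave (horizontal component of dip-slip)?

heave_A = 8.13 × cos(61.3°) = 3.904 m
heave_B = 314 × cos(70°) = 107.4 m
total = 3.904 + 107.4 = 111 m

111 m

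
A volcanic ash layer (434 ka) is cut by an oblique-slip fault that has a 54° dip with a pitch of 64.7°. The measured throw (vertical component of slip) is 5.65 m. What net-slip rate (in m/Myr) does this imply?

17.8 m/Myr

dip-slip = throw / sin(dip) = 5.65 / sin(54°) = 6.984 m
net slip = dip-slip / sin(rake) = 6.984 / sin(64.7°) = 7.725 m
rate = 7.725 m / 434 ka = 0.0000178 m/yr = 17.8 m/Myr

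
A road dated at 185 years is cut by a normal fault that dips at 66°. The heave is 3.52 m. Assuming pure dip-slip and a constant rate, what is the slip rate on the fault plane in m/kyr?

46.8 m/kyr

dip-slip = heave / cos(dip) = 3.52 m / cos(66°) = 8.654 m
rate = 8.654 m / 185 years = 0.0468 m/yr = 46.8 m/kyr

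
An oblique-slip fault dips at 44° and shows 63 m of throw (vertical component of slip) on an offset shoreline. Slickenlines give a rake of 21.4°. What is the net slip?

dip-slip = throw / sin(dip) = 63 / sin(44°) = 90.69 m
net slip = dip-slip / sin(rake) = 90.69 / sin(21.4°) = 249 m

249 m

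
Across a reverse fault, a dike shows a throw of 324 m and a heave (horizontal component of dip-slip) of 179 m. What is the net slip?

370 m

net slip = √(throw² + heave²) = √(324² + 179²) = 370 m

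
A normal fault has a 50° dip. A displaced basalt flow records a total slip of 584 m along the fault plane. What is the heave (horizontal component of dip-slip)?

375 m

heave = dip-slip × cos(dip) = 584 m × cos(50°) = 375 m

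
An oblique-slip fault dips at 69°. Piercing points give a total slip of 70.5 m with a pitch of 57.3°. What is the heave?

21.3 m

dip-slip = net slip × sin(rake) = 70.5 m × sin(57.3°) = 59.33 m
heave = dip-slip × cos(dip) = 59.33 × cos(69°) = 21.3 m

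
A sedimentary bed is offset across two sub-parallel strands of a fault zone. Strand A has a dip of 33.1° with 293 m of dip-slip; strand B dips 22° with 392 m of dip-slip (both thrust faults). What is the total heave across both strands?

heave_A = 293 × cos(33.1°) = 245.5 m
heave_B = 392 × cos(22°) = 363.5 m
total = 245.5 + 363.5 = 609 m

609 m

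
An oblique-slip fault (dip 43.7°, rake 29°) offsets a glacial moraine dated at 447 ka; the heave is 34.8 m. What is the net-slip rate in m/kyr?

dip-slip = heave / cos(dip) = 34.8 / cos(43.7°) = 48.13 m
net slip = dip-slip / sin(rake) = 48.13 / sin(29°) = 99.29 m
rate = 99.29 m / 447 ka = 0.000222 m/yr = 0.222 m/kyr

0.222 m/kyr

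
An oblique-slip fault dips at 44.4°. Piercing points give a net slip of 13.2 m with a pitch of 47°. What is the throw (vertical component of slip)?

6.75 m

dip-slip = net slip × sin(rake) = 13.2 m × sin(47°) = 9.654 m
throw = dip-slip × sin(dip) = 9.654 × sin(44.4°) = 6.75 m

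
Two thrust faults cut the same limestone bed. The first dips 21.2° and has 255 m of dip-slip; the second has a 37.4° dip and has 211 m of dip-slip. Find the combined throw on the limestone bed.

220 m

throw_A = 255 × sin(21.2°) = 92.21 m
throw_B = 211 × sin(37.4°) = 128.2 m
total = 92.21 + 128.2 = 220 m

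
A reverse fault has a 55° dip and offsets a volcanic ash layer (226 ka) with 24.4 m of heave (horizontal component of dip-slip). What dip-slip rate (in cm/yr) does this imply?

dip-slip = heave / cos(dip) = 24.4 m / cos(55°) = 42.54 m
rate = 42.54 m / 226 ka = 0.000188 m/yr = 0.0188 cm/yr

0.0188 cm/yr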